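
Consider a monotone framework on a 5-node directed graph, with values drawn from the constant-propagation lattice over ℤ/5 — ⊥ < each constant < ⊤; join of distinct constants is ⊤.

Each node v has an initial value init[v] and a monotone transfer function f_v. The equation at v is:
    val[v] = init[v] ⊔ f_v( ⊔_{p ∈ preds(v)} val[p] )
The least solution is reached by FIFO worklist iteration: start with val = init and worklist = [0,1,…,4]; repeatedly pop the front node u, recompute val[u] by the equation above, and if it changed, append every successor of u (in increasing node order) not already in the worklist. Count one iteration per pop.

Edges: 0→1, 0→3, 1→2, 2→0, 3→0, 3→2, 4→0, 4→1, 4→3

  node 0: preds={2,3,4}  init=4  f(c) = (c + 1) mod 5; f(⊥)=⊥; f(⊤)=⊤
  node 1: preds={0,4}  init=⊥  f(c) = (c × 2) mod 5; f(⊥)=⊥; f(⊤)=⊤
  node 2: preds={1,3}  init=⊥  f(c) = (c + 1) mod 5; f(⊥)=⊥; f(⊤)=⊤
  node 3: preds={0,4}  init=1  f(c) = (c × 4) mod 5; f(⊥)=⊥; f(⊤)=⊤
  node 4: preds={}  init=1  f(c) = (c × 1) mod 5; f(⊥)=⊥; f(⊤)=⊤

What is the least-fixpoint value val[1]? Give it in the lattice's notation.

⊤

Trace (7 dequeues):
  [1] u=0 | in 1 | out ⊤ | prev 4 | push {}
  [2] u=1 | in ⊤ | out ⊤ | prev ⊥ | push {}
  [3] u=2 | in ⊤ | out ⊤ | prev ⊥ | push {0}
  [4] u=3 | in ⊤ | out ⊤ | prev 1 | push {2}
  [5] u=4 | in ⊥ | out 1 | ==
  [6] u=0 | in ⊤ | out ⊤ | ==
  [7] u=2 | in ⊤ | out ⊤ | ==

Converged values:
  [0] ⊤
  [1] ⊤
  [2] ⊤
  [3] ⊤
  [4] 1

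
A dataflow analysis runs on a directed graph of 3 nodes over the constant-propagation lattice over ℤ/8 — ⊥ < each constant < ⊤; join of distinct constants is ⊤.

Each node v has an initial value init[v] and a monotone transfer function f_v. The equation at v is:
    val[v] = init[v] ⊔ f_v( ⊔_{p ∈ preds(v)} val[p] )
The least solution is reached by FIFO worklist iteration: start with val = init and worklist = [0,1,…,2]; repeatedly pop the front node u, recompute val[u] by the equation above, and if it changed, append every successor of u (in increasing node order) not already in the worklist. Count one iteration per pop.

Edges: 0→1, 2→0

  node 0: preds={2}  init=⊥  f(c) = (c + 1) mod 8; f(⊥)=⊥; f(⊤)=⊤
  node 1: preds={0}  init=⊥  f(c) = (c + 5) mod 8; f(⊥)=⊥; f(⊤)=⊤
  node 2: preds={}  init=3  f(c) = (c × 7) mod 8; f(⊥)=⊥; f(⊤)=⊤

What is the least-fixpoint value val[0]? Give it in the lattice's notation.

Iteration log — 3 steps:
  step 1. node 0  ⊔preds=3  new=4  old=⊥  +wl: 
  step 2. node 1  ⊔preds=4  new=1  old=⊥  +wl: 
  step 3. node 2  ⊔preds=⊥  new=3  stable

Least fixpoint reached:
  node 0: 4
  node 1: 1
  node 2: 3

4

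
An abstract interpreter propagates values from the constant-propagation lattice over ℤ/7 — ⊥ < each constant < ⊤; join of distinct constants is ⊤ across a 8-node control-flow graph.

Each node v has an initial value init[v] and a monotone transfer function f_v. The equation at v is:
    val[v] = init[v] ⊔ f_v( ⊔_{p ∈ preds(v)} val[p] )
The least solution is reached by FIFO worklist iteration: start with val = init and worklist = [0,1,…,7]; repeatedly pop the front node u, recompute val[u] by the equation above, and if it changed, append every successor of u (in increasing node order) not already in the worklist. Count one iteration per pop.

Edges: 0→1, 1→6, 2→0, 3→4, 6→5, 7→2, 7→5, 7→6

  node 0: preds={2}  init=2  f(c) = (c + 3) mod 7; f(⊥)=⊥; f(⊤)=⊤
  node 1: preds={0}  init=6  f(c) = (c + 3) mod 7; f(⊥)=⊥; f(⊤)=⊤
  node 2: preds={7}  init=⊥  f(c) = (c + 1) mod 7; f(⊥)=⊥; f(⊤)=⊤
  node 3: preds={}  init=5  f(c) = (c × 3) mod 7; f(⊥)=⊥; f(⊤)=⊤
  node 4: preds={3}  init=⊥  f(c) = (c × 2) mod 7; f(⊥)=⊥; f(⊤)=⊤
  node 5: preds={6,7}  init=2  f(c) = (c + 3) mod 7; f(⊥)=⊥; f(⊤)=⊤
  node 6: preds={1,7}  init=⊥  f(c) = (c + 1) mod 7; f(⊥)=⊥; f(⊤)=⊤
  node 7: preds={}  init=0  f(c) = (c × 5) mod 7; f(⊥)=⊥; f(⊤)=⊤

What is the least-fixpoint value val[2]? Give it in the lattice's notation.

1

Iteration log — 11 steps:
  step 1. node 0  ⊔preds=⊥  new=2  stable
  step 2. node 1  ⊔preds=2  new=⊤  old=6  +wl: 
  step 3. node 2  ⊔preds=0  new=1  old=⊥  +wl: 0
  step 4. node 3  ⊔preds=⊥  new=5  stable
  step 5. node 4  ⊔preds=5  new=3  old=⊥  +wl: 
  step 6. node 5  ⊔preds=0  new=⊤  old=2  +wl: 
  step 7. node 6  ⊔preds=⊤  new=⊤  old=⊥  +wl: 5
  step 8. node 7  ⊔preds=⊥  new=0  stable
  step 9. node 0  ⊔preds=1  new=⊤  old=2  +wl: 1
  step 10. node 5  ⊔preds=⊤  new=⊤  stable
  step 11. node 1  ⊔preds=⊤  new=⊤  stable

Least fixpoint reached:
  node 0: ⊤
  node 1: ⊤
  node 2: 1
  node 3: 5
  node 4: 3
  node 5: ⊤
  node 6: ⊤
  node 7: 0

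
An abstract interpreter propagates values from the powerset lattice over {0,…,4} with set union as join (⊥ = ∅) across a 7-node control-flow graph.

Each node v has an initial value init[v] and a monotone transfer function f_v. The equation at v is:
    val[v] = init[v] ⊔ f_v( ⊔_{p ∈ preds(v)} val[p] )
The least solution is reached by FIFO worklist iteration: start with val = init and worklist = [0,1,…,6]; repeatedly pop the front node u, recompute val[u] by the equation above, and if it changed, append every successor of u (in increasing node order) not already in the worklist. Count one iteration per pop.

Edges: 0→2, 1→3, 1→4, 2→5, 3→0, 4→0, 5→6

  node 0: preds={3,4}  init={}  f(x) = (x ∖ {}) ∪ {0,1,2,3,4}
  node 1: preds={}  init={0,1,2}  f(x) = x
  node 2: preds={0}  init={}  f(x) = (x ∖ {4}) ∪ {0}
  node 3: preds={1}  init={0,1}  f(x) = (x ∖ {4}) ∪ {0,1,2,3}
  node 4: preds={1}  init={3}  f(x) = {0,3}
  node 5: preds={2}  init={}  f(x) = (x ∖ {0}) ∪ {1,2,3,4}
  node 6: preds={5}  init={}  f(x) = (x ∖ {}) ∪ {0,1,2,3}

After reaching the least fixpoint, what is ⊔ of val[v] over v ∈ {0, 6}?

{0,1,2,3,4}

Iteration log — 8 steps:
  step 1. node 0  ⊔preds={0,1,3}  new={0,1,2,3,4}  old={}  +wl: 
  step 2. node 1  ⊔preds={}  new={0,1,2}  stable
  step 3. node 2  ⊔preds={0,1,2,3,4}  new={0,1,2,3}  old={}  +wl: 
  step 4. node 3  ⊔preds={0,1,2}  new={0,1,2,3}  old={0,1}  +wl: 0
  step 5. node 4  ⊔preds={0,1,2}  new={0,3}  old={3}  +wl: 
  step 6. node 5  ⊔preds={0,1,2,3}  new={1,2,3,4}  old={}  +wl: 
  step 7. node 6  ⊔preds={1,2,3,4}  new={0,1,2,3,4}  old={}  +wl: 
  step 8. node 0  ⊔preds={0,1,2,3}  new={0,1,2,3,4}  stable

Least fixpoint reached:
  node 0: {0,1,2,3,4}
  node 1: {0,1,2}
  node 2: {0,1,2,3}
  node 3: {0,1,2,3}
  node 4: {0,3}
  node 5: {1,2,3,4}
  node 6: {0,1,2,3,4}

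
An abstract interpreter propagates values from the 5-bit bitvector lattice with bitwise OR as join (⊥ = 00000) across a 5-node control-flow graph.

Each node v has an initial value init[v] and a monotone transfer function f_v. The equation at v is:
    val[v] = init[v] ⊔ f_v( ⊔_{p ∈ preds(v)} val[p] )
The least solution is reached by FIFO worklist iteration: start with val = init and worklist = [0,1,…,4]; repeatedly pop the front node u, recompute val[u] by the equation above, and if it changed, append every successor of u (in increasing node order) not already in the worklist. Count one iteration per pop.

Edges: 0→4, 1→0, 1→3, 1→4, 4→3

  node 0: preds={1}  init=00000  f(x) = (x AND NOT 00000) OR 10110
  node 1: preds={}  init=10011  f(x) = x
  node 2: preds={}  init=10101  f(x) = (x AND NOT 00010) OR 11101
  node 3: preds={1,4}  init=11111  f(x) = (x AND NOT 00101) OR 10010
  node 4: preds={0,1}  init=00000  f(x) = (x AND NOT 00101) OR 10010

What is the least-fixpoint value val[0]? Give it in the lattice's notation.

10111

Worklist (6 pops):
  #1 pop 0: in=10011 → 10111 (was 00000); enqueue []
  #2 pop 1: in=00000 → 10011 (no change)
  #3 pop 2: in=00000 → 11101 (was 10101); enqueue []
  #4 pop 3: in=10011 → 11111 (no change)
  #5 pop 4: in=10111 → 10010 (was 00000); enqueue [3]
  #6 pop 3: in=10011 → 11111 (no change)

Fixpoint:
  val[0] = 10111
  val[1] = 10011
  val[2] = 11101
  val[3] = 11111
  val[4] = 10010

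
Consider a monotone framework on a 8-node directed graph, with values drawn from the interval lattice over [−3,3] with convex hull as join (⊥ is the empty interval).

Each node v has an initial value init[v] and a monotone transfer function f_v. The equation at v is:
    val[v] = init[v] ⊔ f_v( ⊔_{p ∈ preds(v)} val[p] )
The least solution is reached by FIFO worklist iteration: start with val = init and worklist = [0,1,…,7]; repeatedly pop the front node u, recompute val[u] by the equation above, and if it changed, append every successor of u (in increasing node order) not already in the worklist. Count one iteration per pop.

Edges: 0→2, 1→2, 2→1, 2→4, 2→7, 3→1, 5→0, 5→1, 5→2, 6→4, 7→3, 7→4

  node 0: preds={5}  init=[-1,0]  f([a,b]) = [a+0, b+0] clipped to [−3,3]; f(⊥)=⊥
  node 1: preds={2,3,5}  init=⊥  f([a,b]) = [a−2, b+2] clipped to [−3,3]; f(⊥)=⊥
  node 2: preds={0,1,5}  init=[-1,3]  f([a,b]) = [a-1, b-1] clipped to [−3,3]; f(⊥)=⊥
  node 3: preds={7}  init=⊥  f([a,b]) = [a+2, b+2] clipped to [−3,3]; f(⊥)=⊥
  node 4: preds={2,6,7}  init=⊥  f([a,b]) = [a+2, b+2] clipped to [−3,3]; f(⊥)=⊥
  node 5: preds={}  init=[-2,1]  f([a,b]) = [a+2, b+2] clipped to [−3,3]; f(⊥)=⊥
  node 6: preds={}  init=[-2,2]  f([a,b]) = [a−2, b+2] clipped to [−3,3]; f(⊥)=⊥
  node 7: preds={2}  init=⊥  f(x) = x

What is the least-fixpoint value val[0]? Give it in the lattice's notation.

Worklist (12 pops):
  #1 pop 0: in=[-2,1] → [-2,1] (was [-1,0]); enqueue []
  #2 pop 1: in=[-2,3] → [-3,3] (was ⊥); enqueue []
  #3 pop 2: in=[-3,3] → [-3,3] (was [-1,3]); enqueue [1]
  #4 pop 3: in=⊥ → ⊥ (no change)
  #5 pop 4: in=[-3,3] → [-1,3] (was ⊥); enqueue []
  #6 pop 5: in=⊥ → [-2,1] (no change)
  #7 pop 6: in=⊥ → [-2,2] (no change)
  #8 pop 7: in=[-3,3] → [-3,3] (was ⊥); enqueue [3,4]
  #9 pop 1: in=[-3,3] → [-3,3] (no change)
  #10 pop 3: in=[-3,3] → [-1,3] (was ⊥); enqueue [1]
  #11 pop 4: in=[-3,3] → [-1,3] (no change)
  #12 pop 1: in=[-3,3] → [-3,3] (no change)

Fixpoint:
  val[0] = [-2,1]
  val[1] = [-3,3]
  val[2] = [-3,3]
  val[3] = [-1,3]
  val[4] = [-1,3]
  val[5] = [-2,1]
  val[6] = [-2,2]
  val[7] = [-3,3]

[-2,1]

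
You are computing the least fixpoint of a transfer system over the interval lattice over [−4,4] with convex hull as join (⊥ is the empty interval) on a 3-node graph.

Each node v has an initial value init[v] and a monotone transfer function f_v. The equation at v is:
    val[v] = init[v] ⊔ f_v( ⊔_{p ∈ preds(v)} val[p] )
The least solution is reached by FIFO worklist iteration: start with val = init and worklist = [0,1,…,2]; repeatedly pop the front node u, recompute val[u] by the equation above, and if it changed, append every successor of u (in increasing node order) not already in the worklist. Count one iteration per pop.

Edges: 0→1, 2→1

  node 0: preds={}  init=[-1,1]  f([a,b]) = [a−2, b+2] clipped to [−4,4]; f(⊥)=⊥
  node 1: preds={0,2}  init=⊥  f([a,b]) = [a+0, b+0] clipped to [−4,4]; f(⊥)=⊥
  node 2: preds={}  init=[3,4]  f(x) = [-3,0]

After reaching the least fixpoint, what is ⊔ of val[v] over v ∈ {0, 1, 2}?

Trace (4 dequeues):
  [1] u=0 | in ⊥ | out [-1,1] | ==
  [2] u=1 | in [-1,4] | out [-1,4] | prev ⊥ | push {}
  [3] u=2 | in ⊥ | out [-3,4] | prev [3,4] | push {1}
  [4] u=1 | in [-3,4] | out [-3,4] | prev [-1,4] | push {}

Converged values:
  [0] [-1,1]
  [1] [-3,4]
  [2] [-3,4]

[-3,4]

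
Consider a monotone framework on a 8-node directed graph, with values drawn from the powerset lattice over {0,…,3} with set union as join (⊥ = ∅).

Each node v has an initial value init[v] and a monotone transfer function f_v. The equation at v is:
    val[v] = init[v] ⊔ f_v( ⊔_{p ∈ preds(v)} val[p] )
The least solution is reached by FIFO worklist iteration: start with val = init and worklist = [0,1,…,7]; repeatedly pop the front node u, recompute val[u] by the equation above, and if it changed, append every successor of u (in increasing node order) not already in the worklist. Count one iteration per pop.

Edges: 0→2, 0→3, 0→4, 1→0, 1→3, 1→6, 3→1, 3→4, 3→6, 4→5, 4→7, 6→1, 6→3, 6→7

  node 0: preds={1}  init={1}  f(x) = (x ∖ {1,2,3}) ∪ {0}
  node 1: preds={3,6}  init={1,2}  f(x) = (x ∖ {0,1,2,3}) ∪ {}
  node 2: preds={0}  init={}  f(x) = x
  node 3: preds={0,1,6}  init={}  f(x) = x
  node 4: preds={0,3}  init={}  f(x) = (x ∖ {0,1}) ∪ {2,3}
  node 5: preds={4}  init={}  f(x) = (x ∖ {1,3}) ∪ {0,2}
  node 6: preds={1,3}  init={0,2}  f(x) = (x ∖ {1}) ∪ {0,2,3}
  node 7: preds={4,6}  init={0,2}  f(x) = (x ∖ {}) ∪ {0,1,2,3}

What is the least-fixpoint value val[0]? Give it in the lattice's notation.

{0,1}

Trace (13 dequeues):
  [1] u=0 | in {1,2} | out {0,1} | prev {1} | push {}
  [2] u=1 | in {0,2} | out {1,2} | ==
  [3] u=2 | in {0,1} | out {0,1} | prev {} | push {}
  [4] u=3 | in {0,1,2} | out {0,1,2} | prev {} | push {1}
  [5] u=4 | in {0,1,2} | out {2,3} | prev {} | push {}
  [6] u=5 | in {2,3} | out {0,2} | prev {} | push {}
  [7] u=6 | in {0,1,2} | out {0,2,3} | prev {0,2} | push {3}
  [8] u=7 | in {0,2,3} | out {0,1,2,3} | prev {0,2} | push {}
  [9] u=1 | in {0,1,2,3} | out {1,2} | ==
  [10] u=3 | in {0,1,2,3} | out {0,1,2,3} | prev {0,1,2} | push {1,4,6}
  [11] u=1 | in {0,1,2,3} | out {1,2} | ==
  [12] u=4 | in {0,1,2,3} | out {2,3} | ==
  [13] u=6 | in {0,1,2,3} | out {0,2,3} | ==

Converged values:
  [0] {0,1}
  [1] {1,2}
  [2] {0,1}
  [3] {0,1,2,3}
  [4] {2,3}
  [5] {0,2}
  [6] {0,2,3}
  [7] {0,1,2,3}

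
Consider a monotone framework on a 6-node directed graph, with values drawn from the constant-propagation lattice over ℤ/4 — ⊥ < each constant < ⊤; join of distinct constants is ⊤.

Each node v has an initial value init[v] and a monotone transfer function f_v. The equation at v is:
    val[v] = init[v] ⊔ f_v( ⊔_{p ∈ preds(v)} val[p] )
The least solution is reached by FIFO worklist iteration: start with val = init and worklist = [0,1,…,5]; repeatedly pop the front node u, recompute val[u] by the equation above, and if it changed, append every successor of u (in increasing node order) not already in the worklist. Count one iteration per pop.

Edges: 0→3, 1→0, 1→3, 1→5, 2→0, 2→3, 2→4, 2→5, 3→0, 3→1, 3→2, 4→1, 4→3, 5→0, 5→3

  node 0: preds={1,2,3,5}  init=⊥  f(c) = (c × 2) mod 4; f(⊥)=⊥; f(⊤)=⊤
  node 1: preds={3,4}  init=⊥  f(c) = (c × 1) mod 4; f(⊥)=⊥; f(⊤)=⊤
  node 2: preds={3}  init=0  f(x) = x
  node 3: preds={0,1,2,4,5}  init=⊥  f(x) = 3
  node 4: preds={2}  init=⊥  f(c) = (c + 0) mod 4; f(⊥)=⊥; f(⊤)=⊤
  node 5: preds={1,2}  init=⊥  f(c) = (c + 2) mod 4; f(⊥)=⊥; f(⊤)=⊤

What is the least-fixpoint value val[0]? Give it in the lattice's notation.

⊤

Trace (16 dequeues):
  [1] u=0 | in 0 | out 0 | prev ⊥ | push {}
  [2] u=1 | in ⊥ | out ⊥ | ==
  [3] u=2 | in ⊥ | out 0 | ==
  [4] u=3 | in 0 | out 3 | prev ⊥ | push {0,1,2}
  [5] u=4 | in 0 | out 0 | prev ⊥ | push {3}
  [6] u=5 | in 0 | out 2 | prev ⊥ | push {}
  [7] u=0 | in ⊤ | out ⊤ | prev 0 | push {}
  [8] u=1 | in ⊤ | out ⊤ | prev ⊥ | push {0,5}
  [9] u=2 | in 3 | out ⊤ | prev 0 | push {4}
  [10] u=3 | in ⊤ | out 3 | ==
  [11] u=0 | in ⊤ | out ⊤ | ==
  [12] u=5 | in ⊤ | out ⊤ | prev 2 | push {0,3}
  [13] u=4 | in ⊤ | out ⊤ | prev 0 | push {1}
  [14] u=0 | in ⊤ | out ⊤ | ==
  [15] u=3 | in ⊤ | out 3 | ==
  [16] u=1 | in ⊤ | out ⊤ | ==

Converged values:
  [0] ⊤
  [1] ⊤
  [2] ⊤
  [3] 3
  [4] ⊤
  [5] ⊤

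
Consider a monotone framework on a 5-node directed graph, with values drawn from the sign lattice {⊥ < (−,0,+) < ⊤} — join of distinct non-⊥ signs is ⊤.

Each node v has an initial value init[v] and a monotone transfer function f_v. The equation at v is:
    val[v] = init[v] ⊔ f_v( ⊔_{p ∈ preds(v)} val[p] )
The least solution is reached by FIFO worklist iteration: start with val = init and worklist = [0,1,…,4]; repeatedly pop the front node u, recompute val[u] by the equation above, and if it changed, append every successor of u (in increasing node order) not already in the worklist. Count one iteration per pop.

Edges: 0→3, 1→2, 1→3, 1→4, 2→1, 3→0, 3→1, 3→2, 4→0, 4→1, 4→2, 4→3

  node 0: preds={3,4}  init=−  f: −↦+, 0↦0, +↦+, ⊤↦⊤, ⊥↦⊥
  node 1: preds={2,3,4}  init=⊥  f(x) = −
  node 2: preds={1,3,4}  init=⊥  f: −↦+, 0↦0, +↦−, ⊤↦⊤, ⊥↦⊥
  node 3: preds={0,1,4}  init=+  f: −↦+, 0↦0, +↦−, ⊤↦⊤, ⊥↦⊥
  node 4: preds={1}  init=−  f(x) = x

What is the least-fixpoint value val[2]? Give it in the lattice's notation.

Worklist (8 pops):
  #1 pop 0: in=⊤ → ⊤ (was −); enqueue []
  #2 pop 1: in=⊤ → − (was ⊥); enqueue []
  #3 pop 2: in=⊤ → ⊤ (was ⊥); enqueue [1]
  #4 pop 3: in=⊤ → ⊤ (was +); enqueue [0,2]
  #5 pop 4: in=− → − (no change)
  #6 pop 1: in=⊤ → − (no change)
  #7 pop 0: in=⊤ → ⊤ (no change)
  #8 pop 2: in=⊤ → ⊤ (no change)

Fixpoint:
  val[0] = ⊤
  val[1] = −
  val[2] = ⊤
  val[3] = ⊤
  val[4] = −

⊤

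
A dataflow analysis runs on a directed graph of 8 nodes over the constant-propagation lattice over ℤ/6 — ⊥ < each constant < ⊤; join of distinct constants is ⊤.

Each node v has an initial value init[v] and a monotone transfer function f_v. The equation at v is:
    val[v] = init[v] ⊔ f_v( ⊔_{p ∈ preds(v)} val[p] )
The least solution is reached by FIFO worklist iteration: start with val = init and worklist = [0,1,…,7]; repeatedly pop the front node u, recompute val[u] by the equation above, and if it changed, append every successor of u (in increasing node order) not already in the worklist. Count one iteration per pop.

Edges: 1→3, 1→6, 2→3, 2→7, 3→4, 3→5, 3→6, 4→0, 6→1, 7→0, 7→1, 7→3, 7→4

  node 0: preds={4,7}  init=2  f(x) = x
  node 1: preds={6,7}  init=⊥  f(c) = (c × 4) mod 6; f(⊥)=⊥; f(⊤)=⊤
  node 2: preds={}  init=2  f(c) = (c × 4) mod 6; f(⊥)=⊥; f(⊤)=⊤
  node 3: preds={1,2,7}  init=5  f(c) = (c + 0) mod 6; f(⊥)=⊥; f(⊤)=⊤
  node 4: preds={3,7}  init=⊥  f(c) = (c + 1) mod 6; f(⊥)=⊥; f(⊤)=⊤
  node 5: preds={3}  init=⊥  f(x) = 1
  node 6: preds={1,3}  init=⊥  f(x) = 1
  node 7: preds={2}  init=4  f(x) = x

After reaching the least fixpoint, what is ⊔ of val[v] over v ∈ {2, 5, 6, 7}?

Iteration log — 13 steps:
  step 1. node 0  ⊔preds=4  new=⊤  old=2  +wl: 
  step 2. node 1  ⊔preds=4  new=4  old=⊥  +wl: 
  step 3. node 2  ⊔preds=⊥  new=2  stable
  step 4. node 3  ⊔preds=⊤  new=⊤  old=5  +wl: 
  step 5. node 4  ⊔preds=⊤  new=⊤  old=⊥  +wl: 0
  step 6. node 5  ⊔preds=⊤  new=1  old=⊥  +wl: 
  step 7. node 6  ⊔preds=⊤  new=1  old=⊥  +wl: 1
  step 8. node 7  ⊔preds=2  new=⊤  old=4  +wl: 3,4
  step 9. node 0  ⊔preds=⊤  new=⊤  stable
  step 10. node 1  ⊔preds=⊤  new=⊤  old=4  +wl: 6
  step 11. node 3  ⊔preds=⊤  new=⊤  stable
  step 12. node 4  ⊔preds=⊤  new=⊤  stable
  step 13. node 6  ⊔preds=⊤  new=1  stable

Least fixpoint reached:
  node 0: ⊤
  node 1: ⊤
  node 2: 2
  node 3: ⊤
  node 4: ⊤
  node 5: 1
  node 6: 1
  node 7: ⊤

⊤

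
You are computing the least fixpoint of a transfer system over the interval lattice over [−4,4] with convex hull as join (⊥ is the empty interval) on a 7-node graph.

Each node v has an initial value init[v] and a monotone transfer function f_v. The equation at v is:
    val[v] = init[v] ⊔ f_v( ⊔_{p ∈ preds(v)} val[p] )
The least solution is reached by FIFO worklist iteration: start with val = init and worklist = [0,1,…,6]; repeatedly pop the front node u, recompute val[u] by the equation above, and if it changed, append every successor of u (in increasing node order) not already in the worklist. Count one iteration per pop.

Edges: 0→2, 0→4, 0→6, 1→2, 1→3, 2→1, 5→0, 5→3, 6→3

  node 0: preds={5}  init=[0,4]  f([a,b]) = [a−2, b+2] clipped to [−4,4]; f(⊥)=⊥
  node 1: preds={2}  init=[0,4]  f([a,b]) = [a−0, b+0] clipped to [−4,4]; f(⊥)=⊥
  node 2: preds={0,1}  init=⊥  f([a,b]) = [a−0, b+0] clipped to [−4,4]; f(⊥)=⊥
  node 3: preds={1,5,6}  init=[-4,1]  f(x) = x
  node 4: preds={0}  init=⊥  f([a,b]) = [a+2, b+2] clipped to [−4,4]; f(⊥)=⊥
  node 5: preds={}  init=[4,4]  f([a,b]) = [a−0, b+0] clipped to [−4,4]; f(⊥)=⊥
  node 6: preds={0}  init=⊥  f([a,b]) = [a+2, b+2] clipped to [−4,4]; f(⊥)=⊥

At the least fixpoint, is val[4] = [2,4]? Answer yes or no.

Iteration log — 9 steps:
  step 1. node 0  ⊔preds=[4,4]  new=[0,4]  stable
  step 2. node 1  ⊔preds=⊥  new=[0,4]  stable
  step 3. node 2  ⊔preds=[0,4]  new=[0,4]  old=⊥  +wl: 1
  step 4. node 3  ⊔preds=[0,4]  new=[-4,4]  old=[-4,1]  +wl: 
  step 5. node 4  ⊔preds=[0,4]  new=[2,4]  old=⊥  +wl: 
  step 6. node 5  ⊔preds=⊥  new=[4,4]  stable
  step 7. node 6  ⊔preds=[0,4]  new=[2,4]  old=⊥  +wl: 3
  step 8. node 1  ⊔preds=[0,4]  new=[0,4]  stable
  step 9. node 3  ⊔preds=[0,4]  new=[-4,4]  stable

Least fixpoint reached:
  node 0: [0,4]
  node 1: [0,4]
  node 2: [0,4]
  node 3: [-4,4]
  node 4: [2,4]
  node 5: [4,4]
  node 6: [2,4]

yes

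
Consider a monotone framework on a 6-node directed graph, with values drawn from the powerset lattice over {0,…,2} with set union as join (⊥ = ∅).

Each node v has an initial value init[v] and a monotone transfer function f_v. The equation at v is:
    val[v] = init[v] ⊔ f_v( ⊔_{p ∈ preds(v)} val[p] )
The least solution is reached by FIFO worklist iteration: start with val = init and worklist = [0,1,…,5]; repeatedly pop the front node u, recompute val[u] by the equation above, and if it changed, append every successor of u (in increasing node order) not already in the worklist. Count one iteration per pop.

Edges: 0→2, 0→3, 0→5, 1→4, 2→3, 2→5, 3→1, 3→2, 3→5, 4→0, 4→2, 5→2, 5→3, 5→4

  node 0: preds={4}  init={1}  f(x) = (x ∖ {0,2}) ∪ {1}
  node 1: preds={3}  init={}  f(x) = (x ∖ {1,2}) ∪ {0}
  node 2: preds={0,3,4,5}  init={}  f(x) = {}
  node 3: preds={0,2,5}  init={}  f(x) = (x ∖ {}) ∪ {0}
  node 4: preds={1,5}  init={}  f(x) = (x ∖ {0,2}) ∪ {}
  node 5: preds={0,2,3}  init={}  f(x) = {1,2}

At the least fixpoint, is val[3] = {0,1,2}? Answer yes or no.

Iteration log — 14 steps:
  step 1. node 0  ⊔preds={}  new={1}  stable
  step 2. node 1  ⊔preds={}  new={0}  old={}  +wl: 
  step 3. node 2  ⊔preds={1}  new={}  stable
  step 4. node 3  ⊔preds={1}  new={0,1}  old={}  +wl: 1,2
  step 5. node 4  ⊔preds={0}  new={}  stable
  step 6. node 5  ⊔preds={0,1}  new={1,2}  old={}  +wl: 3,4
  step 7. node 1  ⊔preds={0,1}  new={0}  stable
  step 8. node 2  ⊔preds={0,1,2}  new={}  stable
  step 9. node 3  ⊔preds={1,2}  new={0,1,2}  old={0,1}  +wl: 1,2,5
  step 10. node 4  ⊔preds={0,1,2}  new={1}  old={}  +wl: 0
  step 11. node 1  ⊔preds={0,1,2}  new={0}  stable
  step 12. node 2  ⊔preds={0,1,2}  new={}  stable
  step 13. node 5  ⊔preds={0,1,2}  new={1,2}  stable
  step 14. node 0  ⊔preds={1}  new={1}  stable

Least fixpoint reached:
  node 0: {1}
  node 1: {0}
  node 2: {}
  node 3: {0,1,2}
  node 4: {1}
  node 5: {1,2}

yes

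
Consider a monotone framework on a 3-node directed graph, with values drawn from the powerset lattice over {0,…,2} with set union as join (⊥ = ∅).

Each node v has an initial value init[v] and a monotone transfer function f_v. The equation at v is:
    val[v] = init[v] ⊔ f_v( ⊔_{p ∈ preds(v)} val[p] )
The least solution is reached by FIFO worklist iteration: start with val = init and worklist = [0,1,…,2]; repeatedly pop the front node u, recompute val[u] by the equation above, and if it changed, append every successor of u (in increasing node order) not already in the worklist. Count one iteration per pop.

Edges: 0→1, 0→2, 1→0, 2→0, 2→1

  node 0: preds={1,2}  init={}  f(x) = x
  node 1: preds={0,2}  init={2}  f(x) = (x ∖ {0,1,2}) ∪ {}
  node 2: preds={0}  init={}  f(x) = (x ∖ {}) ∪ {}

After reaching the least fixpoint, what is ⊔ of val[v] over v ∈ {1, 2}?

{2}

Iteration log — 5 steps:
  step 1. node 0  ⊔preds={2}  new={2}  old={}  +wl: 
  step 2. node 1  ⊔preds={2}  new={2}  stable
  step 3. node 2  ⊔preds={2}  new={2}  old={}  +wl: 0,1
  step 4. node 0  ⊔preds={2}  new={2}  stable
  step 5. node 1  ⊔preds={2}  new={2}  stable

Least fixpoint reached:
  node 0: {2}
  node 1: {2}
  node 2: {2}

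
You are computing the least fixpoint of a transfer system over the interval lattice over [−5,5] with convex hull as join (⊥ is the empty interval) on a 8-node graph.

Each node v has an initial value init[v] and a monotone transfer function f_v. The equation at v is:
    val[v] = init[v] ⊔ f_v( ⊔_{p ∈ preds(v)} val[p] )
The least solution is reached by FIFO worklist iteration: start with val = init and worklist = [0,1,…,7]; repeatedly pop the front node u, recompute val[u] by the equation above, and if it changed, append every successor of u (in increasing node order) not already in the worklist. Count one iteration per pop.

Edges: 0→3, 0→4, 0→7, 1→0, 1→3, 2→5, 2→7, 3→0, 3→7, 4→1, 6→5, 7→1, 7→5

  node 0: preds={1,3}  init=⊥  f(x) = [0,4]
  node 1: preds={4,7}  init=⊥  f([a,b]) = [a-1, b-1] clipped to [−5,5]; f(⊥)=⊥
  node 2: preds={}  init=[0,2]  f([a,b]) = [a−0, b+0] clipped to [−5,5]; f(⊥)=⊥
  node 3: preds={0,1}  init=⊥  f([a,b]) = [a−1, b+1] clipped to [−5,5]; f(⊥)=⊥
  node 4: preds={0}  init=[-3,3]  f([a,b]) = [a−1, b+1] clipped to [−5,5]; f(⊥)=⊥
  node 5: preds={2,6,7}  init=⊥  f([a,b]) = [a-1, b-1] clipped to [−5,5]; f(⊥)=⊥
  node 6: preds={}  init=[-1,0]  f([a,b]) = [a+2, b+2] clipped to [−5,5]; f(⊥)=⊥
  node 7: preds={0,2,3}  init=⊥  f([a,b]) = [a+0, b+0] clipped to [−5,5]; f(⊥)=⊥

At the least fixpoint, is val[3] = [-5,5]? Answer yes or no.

Iteration log — 13 steps:
  step 1. node 0  ⊔preds=⊥  new=[0,4]  old=⊥  +wl: 
  step 2. node 1  ⊔preds=[-3,3]  new=[-4,2]  old=⊥  +wl: 0
  step 3. node 2  ⊔preds=⊥  new=[0,2]  stable
  step 4. node 3  ⊔preds=[-4,4]  new=[-5,5]  old=⊥  +wl: 
  step 5. node 4  ⊔preds=[0,4]  new=[-3,5]  old=[-3,3]  +wl: 1
  step 6. node 5  ⊔preds=[-1,2]  new=[-2,1]  old=⊥  +wl: 
  step 7. node 6  ⊔preds=⊥  new=[-1,0]  stable
  step 8. node 7  ⊔preds=[-5,5]  new=[-5,5]  old=⊥  +wl: 5
  step 9. node 0  ⊔preds=[-5,5]  new=[0,4]  stable
  step 10. node 1  ⊔preds=[-5,5]  new=[-5,4]  old=[-4,2]  +wl: 0,3
  step 11. node 5  ⊔preds=[-5,5]  new=[-5,4]  old=[-2,1]  +wl: 
  step 12. node 0  ⊔preds=[-5,5]  new=[0,4]  stable
  step 13. node 3  ⊔preds=[-5,4]  new=[-5,5]  stable

Least fixpoint reached:
  node 0: [0,4]
  node 1: [-5,4]
  node 2: [0,2]
  node 3: [-5,5]
  node 4: [-3,5]
  node 5: [-5,4]
  node 6: [-1,0]
  node 7: [-5,5]

yes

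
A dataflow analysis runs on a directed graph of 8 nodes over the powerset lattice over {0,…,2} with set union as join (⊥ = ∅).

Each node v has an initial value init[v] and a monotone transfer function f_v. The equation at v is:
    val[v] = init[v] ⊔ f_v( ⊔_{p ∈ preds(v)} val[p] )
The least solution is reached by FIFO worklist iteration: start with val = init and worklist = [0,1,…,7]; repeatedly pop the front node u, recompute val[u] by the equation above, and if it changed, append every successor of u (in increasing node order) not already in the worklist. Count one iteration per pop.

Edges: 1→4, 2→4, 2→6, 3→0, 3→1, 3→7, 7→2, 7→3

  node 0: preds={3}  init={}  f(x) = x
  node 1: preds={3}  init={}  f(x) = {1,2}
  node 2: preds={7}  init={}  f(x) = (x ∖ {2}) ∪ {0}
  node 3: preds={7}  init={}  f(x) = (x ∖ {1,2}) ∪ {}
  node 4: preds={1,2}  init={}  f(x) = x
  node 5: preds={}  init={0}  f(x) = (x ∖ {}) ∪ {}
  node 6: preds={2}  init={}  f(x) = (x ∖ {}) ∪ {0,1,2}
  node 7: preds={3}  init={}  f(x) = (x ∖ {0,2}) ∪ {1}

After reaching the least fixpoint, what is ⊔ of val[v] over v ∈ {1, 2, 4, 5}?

{0,1,2}

Trace (12 dequeues):
  [1] u=0 | in {} | out {} | ==
  [2] u=1 | in {} | out {1,2} | prev {} | push {}
  [3] u=2 | in {} | out {0} | prev {} | push {}
  [4] u=3 | in {} | out {} | ==
  [5] u=4 | in {0,1,2} | out {0,1,2} | prev {} | push {}
  [6] u=5 | in {} | out {0} | ==
  [7] u=6 | in {0} | out {0,1,2} | prev {} | push {}
  [8] u=7 | in {} | out {1} | prev {} | push {2,3}
  [9] u=2 | in {1} | out {0,1} | prev {0} | push {4,6}
  [10] u=3 | in {1} | out {} | ==
  [11] u=4 | in {0,1,2} | out {0,1,2} | ==
  [12] u=6 | in {0,1} | out {0,1,2} | ==

Converged values:
  [0] {}
  [1] {1,2}
  [2] {0,1}
  [3] {}
  [4] {0,1,2}
  [5] {0}
  [6] {0,1,2}
  [7] {1}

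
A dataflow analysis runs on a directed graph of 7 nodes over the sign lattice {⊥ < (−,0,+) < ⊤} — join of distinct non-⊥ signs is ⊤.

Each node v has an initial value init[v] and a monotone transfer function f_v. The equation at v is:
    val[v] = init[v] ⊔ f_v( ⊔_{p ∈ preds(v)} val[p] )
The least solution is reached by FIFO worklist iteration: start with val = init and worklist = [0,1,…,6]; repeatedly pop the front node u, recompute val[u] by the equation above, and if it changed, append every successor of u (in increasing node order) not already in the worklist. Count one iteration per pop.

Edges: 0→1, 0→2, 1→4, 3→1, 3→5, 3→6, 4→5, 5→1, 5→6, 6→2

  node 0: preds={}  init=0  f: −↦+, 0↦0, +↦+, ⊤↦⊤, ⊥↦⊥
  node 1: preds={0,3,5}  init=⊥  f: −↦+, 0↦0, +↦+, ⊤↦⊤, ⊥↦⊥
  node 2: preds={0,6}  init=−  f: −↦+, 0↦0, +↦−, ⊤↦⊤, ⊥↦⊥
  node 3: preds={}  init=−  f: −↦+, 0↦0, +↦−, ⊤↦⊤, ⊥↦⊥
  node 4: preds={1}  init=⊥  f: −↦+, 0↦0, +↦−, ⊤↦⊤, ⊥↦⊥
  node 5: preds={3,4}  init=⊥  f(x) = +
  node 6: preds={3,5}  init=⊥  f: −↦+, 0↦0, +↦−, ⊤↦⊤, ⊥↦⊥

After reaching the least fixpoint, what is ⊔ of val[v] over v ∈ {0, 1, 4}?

Trace (9 dequeues):
  [1] u=0 | in ⊥ | out 0 | ==
  [2] u=1 | in ⊤ | out ⊤ | prev ⊥ | push {}
  [3] u=2 | in 0 | out ⊤ | prev − | push {}
  [4] u=3 | in ⊥ | out − | ==
  [5] u=4 | in ⊤ | out ⊤ | prev ⊥ | push {}
  [6] u=5 | in ⊤ | out + | prev ⊥ | push {1}
  [7] u=6 | in ⊤ | out ⊤ | prev ⊥ | push {2}
  [8] u=1 | in ⊤ | out ⊤ | ==
  [9] u=2 | in ⊤ | out ⊤ | ==

Converged values:
  [0] 0
  [1] ⊤
  [2] ⊤
  [3] −
  [4] ⊤
  [5] +
  [6] ⊤

⊤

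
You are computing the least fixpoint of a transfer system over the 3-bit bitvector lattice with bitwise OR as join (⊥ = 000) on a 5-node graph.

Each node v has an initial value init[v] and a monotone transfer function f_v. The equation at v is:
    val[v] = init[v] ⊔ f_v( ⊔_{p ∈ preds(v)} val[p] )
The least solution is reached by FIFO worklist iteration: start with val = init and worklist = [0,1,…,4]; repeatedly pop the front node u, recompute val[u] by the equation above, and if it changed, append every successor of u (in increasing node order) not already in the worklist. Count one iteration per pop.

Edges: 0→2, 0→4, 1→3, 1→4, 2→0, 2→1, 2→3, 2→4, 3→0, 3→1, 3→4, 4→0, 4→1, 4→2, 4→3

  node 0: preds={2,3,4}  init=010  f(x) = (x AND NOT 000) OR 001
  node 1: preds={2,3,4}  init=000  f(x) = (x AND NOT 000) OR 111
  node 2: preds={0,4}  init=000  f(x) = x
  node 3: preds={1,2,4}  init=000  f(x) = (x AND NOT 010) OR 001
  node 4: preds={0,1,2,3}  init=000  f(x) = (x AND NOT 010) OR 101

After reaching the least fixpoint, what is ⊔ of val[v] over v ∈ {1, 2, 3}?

111

Trace (12 dequeues):
  [1] u=0 | in 000 | out 011 | prev 010 | push {}
  [2] u=1 | in 000 | out 111 | prev 000 | push {}
  [3] u=2 | in 011 | out 011 | prev 000 | push {0,1}
  [4] u=3 | in 111 | out 101 | prev 000 | push {}
  [5] u=4 | in 111 | out 101 | prev 000 | push {2,3}
  [6] u=0 | in 111 | out 111 | prev 011 | push {4}
  [7] u=1 | in 111 | out 111 | ==
  [8] u=2 | in 111 | out 111 | prev 011 | push {0,1}
  [9] u=3 | in 111 | out 101 | ==
  [10] u=4 | in 111 | out 101 | ==
  [11] u=0 | in 111 | out 111 | ==
  [12] u=1 | in 111 | out 111 | ==

Converged values:
  [0] 111
  [1] 111
  [2] 111
  [3] 101
  [4] 101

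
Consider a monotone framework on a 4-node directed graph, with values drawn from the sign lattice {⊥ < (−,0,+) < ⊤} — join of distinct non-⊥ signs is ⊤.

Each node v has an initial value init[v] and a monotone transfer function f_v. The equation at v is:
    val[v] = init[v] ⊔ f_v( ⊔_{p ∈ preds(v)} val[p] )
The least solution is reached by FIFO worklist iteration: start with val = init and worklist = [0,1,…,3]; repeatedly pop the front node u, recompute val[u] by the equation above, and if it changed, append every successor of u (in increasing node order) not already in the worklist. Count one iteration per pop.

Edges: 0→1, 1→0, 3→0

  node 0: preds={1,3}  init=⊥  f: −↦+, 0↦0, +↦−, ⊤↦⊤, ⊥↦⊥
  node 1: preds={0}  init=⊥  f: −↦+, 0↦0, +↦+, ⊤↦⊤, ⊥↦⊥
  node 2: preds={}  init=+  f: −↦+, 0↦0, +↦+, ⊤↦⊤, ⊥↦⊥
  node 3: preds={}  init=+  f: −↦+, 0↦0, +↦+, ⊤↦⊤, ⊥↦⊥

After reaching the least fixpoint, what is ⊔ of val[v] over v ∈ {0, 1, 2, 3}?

Trace (5 dequeues):
  [1] u=0 | in + | out − | prev ⊥ | push {}
  [2] u=1 | in − | out + | prev ⊥ | push {0}
  [3] u=2 | in ⊥ | out + | ==
  [4] u=3 | in ⊥ | out + | ==
  [5] u=0 | in + | out − | ==

Converged values:
  [0] −
  [1] +
  [2] +
  [3] +

⊤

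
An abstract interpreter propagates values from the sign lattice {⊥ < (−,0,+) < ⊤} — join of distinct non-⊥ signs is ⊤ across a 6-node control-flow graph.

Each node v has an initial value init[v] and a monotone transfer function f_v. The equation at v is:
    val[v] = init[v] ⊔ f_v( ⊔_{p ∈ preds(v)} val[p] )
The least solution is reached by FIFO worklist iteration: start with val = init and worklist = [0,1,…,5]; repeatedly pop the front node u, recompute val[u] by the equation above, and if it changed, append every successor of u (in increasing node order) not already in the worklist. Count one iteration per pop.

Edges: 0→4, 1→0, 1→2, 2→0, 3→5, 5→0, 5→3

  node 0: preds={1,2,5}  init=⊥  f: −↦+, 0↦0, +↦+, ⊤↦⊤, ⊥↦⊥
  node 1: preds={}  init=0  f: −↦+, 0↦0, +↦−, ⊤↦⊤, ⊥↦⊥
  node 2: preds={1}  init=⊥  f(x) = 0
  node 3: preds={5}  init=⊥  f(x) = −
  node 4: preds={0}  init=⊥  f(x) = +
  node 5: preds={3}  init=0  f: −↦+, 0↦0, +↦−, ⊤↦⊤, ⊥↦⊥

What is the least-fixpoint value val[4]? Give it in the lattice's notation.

Iteration log — 9 steps:
  step 1. node 0  ⊔preds=0  new=0  old=⊥  +wl: 
  step 2. node 1  ⊔preds=⊥  new=0  stable
  step 3. node 2  ⊔preds=0  new=0  old=⊥  +wl: 0
  step 4. node 3  ⊔preds=0  new=−  old=⊥  +wl: 
  step 5. node 4  ⊔preds=0  new=+  old=⊥  +wl: 
  step 6. node 5  ⊔preds=−  new=⊤  old=0  +wl: 3
  step 7. node 0  ⊔preds=⊤  new=⊤  old=0  +wl: 4
  step 8. node 3  ⊔preds=⊤  new=−  stable
  step 9. node 4  ⊔preds=⊤  new=+  stable

Least fixpoint reached:
  node 0: ⊤
  node 1: 0
  node 2: 0
  node 3: −
  node 4: +
  node 5: ⊤

+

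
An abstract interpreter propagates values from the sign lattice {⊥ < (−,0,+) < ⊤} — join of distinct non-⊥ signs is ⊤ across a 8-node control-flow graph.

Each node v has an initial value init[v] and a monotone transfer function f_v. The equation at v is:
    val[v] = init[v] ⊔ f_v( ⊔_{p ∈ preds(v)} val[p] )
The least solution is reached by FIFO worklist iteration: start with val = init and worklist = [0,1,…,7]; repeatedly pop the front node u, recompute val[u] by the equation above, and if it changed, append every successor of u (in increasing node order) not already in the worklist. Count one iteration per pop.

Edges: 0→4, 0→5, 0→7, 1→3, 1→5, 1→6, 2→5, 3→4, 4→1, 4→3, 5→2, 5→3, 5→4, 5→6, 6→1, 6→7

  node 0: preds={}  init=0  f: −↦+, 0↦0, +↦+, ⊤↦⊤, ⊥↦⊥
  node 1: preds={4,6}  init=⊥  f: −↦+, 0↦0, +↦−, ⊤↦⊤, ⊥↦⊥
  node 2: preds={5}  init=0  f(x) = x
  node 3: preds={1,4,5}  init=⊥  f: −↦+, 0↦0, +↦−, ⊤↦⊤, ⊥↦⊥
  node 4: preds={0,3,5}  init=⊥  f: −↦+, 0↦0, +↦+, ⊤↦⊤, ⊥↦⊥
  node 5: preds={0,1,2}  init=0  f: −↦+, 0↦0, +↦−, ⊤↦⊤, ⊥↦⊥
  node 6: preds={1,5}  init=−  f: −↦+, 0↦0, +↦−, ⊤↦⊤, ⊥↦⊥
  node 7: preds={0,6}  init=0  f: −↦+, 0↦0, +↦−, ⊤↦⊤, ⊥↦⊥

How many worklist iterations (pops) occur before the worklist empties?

14

Trace (14 dequeues):
  [1] u=0 | in ⊥ | out 0 | ==
  [2] u=1 | in − | out + | prev ⊥ | push {}
  [3] u=2 | in 0 | out 0 | ==
  [4] u=3 | in ⊤ | out ⊤ | prev ⊥ | push {}
  [5] u=4 | in ⊤ | out ⊤ | prev ⊥ | push {1,3}
  [6] u=5 | in ⊤ | out ⊤ | prev 0 | push {2,4}
  [7] u=6 | in ⊤ | out ⊤ | prev − | push {}
  [8] u=7 | in ⊤ | out ⊤ | prev 0 | push {}
  [9] u=1 | in ⊤ | out ⊤ | prev + | push {5,6}
  [10] u=3 | in ⊤ | out ⊤ | ==
  [11] u=2 | in ⊤ | out ⊤ | prev 0 | push {}
  [12] u=4 | in ⊤ | out ⊤ | ==
  [13] u=5 | in ⊤ | out ⊤ | ==
  [14] u=6 | in ⊤ | out ⊤ | ==

Converged values:
  [0] 0
  [1] ⊤
  [2] ⊤
  [3] ⊤
  [4] ⊤
  [5] ⊤
  [6] ⊤
  [7] ⊤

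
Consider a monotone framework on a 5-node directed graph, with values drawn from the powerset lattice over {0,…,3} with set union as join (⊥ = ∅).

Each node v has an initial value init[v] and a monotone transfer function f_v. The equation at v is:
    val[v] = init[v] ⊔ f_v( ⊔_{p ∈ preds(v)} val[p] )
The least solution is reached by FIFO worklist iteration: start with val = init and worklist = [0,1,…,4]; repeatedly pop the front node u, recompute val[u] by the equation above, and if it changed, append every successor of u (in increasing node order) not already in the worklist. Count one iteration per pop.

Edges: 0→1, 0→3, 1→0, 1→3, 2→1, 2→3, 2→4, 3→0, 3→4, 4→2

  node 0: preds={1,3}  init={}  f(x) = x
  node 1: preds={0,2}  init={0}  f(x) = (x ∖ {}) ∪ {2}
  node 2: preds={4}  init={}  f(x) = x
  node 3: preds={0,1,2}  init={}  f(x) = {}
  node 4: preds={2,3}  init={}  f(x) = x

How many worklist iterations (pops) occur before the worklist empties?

Worklist (8 pops):
  #1 pop 0: in={0} → {0} (was {}); enqueue []
  #2 pop 1: in={0} → {0,2} (was {0}); enqueue [0]
  #3 pop 2: in={} → {} (no change)
  #4 pop 3: in={0,2} → {} (no change)
  #5 pop 4: in={} → {} (no change)
  #6 pop 0: in={0,2} → {0,2} (was {0}); enqueue [1,3]
  #7 pop 1: in={0,2} → {0,2} (no change)
  #8 pop 3: in={0,2} → {} (no change)

Fixpoint:
  val[0] = {0,2}
  val[1] = {0,2}
  val[2] = {}
  val[3] = {}
  val[4] = {}

8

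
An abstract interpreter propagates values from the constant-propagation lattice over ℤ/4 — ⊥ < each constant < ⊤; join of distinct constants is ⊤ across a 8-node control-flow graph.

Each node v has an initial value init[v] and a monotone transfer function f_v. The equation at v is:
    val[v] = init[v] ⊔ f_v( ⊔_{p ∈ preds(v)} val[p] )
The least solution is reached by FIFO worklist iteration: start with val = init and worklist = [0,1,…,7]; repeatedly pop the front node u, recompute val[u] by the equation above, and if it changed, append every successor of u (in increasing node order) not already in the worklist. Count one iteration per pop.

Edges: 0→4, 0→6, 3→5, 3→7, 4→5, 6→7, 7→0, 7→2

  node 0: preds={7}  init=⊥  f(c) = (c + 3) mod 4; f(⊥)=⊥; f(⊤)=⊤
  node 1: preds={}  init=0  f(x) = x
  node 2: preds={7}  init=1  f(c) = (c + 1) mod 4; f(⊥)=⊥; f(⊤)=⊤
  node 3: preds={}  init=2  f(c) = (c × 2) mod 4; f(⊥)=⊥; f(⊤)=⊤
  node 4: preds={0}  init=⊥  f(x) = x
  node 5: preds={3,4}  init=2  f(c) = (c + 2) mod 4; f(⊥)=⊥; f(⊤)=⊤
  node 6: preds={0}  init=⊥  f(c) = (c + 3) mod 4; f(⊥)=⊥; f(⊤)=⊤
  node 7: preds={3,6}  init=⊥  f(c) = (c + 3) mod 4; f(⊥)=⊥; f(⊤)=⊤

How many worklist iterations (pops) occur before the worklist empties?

20

Worklist (20 pops):
  #1 pop 0: in=⊥ → ⊥ (no change)
  #2 pop 1: in=⊥ → 0 (no change)
  #3 pop 2: in=⊥ → 1 (no change)
  #4 pop 3: in=⊥ → 2 (no change)
  #5 pop 4: in=⊥ → ⊥ (no change)
  #6 pop 5: in=2 → ⊤ (was 2); enqueue []
  #7 pop 6: in=⊥ → ⊥ (no change)
  #8 pop 7: in=2 → 1 (was ⊥); enqueue [0,2]
  #9 pop 0: in=1 → 0 (was ⊥); enqueue [4,6]
  #10 pop 2: in=1 → ⊤ (was 1); enqueue []
  #11 pop 4: in=0 → 0 (was ⊥); enqueue [5]
  #12 pop 6: in=0 → 3 (was ⊥); enqueue [7]
  #13 pop 5: in=⊤ → ⊤ (no change)
  #14 pop 7: in=⊤ → ⊤ (was 1); enqueue [0,2]
  #15 pop 0: in=⊤ → ⊤ (was 0); enqueue [4,6]
  #16 pop 2: in=⊤ → ⊤ (no change)
  #17 pop 4: in=⊤ → ⊤ (was 0); enqueue [5]
  #18 pop 6: in=⊤ → ⊤ (was 3); enqueue [7]
  #19 pop 5: in=⊤ → ⊤ (no change)
  #20 pop 7: in=⊤ → ⊤ (no change)

Fixpoint:
  val[0] = ⊤
  val[1] = 0
  val[2] = ⊤
  val[3] = 2
  val[4] = ⊤
  val[5] = ⊤
  val[6] = ⊤
  val[7] = ⊤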